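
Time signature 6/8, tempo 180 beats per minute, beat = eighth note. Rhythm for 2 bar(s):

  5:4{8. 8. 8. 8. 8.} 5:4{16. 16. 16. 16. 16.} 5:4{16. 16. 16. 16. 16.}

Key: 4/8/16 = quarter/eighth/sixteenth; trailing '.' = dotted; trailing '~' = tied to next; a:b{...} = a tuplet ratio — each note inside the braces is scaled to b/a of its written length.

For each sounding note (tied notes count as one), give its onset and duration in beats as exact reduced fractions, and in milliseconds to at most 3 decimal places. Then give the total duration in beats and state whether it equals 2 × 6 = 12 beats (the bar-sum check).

1) 0.0ms=0b +400.0ms=6/5b
2) 400.0ms=6/5b +400.0ms=6/5b
3) 800.0ms=12/5b +400.0ms=6/5b
4) 1200.0ms=18/5b +400.0ms=6/5b
5) 1600.0ms=24/5b +400.0ms=6/5b
6) 2000.0ms=6b +200.0ms=3/5b
7) 2200.0ms=33/5b +200.0ms=3/5b
8) 2400.0ms=36/5b +200.0ms=3/5b
9) 2600.0ms=39/5b +200.0ms=3/5b
10) 2800.0ms=42/5b +200.0ms=3/5b
11) 3000.0ms=9b +200.0ms=3/5b
12) 3200.0ms=48/5b +200.0ms=3/5b
13) 3400.0ms=51/5b +200.0ms=3/5b
14) 3600.0ms=54/5b +200.0ms=3/5b
15) 3800.0ms=57/5b +200.0ms=3/5b
Σ=12b of 12 (180bpm 6/8) — PASS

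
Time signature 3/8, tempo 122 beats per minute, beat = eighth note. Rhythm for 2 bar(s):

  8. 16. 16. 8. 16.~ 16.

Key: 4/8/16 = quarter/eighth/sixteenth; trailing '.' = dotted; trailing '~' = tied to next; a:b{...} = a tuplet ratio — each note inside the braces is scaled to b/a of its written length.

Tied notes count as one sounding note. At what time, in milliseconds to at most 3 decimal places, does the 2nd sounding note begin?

1. 0.0ms @ 0 + 737.705ms (3/2)
2. 737.705ms @ 3/2 + 368.852ms (3/4)
3. 1106.557ms @ 9/4 + 368.852ms (3/4)
4. 1475.41ms @ 3 + 737.705ms (3/2)
5. 2213.115ms @ 9/2 + 737.705ms (3/2)

note 2 onset = 3/2b = 737.705ms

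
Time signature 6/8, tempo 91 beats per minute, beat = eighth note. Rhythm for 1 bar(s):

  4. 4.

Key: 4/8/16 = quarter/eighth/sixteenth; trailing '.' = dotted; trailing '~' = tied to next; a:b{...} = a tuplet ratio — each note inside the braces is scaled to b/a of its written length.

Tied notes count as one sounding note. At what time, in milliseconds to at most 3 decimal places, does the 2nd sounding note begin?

1. 0.0ms @ 0 + 1978.022ms (3)
2. 1978.022ms @ 3 + 1978.022ms (3)

note 2 onset = 3b = 1978.022ms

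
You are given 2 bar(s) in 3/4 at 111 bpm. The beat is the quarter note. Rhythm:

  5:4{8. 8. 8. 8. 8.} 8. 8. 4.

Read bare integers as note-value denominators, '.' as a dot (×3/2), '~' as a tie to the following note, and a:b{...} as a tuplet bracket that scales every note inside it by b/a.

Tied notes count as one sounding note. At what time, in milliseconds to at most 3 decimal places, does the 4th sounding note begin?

1. 0.0ms @ 0 + 324.324ms (3/5)
2. 324.324ms @ 3/5 + 324.324ms (3/5)
3. 648.649ms @ 6/5 + 324.324ms (3/5)
4. 972.973ms @ 9/5 + 324.324ms (3/5)
5. 1297.297ms @ 12/5 + 324.324ms (3/5)
6. 1621.622ms @ 3 + 405.405ms (3/4)
7. 2027.027ms @ 15/4 + 405.405ms (3/4)
8. 2432.432ms @ 9/2 + 810.811ms (3/2)

note 4 onset = 9/5b = 972.973ms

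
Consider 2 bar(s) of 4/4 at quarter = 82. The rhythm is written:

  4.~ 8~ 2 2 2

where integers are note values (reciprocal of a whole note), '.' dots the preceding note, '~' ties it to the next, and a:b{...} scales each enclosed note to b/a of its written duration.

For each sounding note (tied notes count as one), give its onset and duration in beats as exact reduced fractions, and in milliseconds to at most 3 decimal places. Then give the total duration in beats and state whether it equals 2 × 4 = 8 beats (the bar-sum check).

1) 0.0ms=0b +2926.829ms=4b
2) 2926.829ms=4b +1463.415ms=2b
3) 4390.244ms=6b +1463.415ms=2b
Σ=8b of 8 (82bpm 4/4) — PASS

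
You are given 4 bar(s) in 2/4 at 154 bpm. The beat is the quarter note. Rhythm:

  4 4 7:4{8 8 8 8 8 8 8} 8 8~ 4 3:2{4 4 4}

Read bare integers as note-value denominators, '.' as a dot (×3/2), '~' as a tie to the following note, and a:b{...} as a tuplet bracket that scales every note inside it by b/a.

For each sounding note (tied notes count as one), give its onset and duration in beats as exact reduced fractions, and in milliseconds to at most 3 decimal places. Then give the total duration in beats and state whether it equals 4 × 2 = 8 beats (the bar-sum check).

1) 0.0ms=0b +389.61ms=1b
2) 389.61ms=1b +389.61ms=1b
3) 779.221ms=2b +111.317ms=2/7b
4) 890.538ms=16/7b +111.317ms=2/7b
5) 1001.855ms=18/7b +111.317ms=2/7b
6) 1113.173ms=20/7b +111.317ms=2/7b
7) 1224.49ms=22/7b +111.317ms=2/7b
8) 1335.807ms=24/7b +111.317ms=2/7b
9) 1447.124ms=26/7b +111.317ms=2/7b
10) 1558.442ms=4b +194.805ms=1/2b
11) 1753.247ms=9/2b +584.416ms=3/2b
12) 2337.662ms=6b +259.74ms=2/3b
13) 2597.403ms=20/3b +259.74ms=2/3b
14) 2857.143ms=22/3b +259.74ms=2/3b
Σ=8b of 8 (154bpm 2/4) — PASS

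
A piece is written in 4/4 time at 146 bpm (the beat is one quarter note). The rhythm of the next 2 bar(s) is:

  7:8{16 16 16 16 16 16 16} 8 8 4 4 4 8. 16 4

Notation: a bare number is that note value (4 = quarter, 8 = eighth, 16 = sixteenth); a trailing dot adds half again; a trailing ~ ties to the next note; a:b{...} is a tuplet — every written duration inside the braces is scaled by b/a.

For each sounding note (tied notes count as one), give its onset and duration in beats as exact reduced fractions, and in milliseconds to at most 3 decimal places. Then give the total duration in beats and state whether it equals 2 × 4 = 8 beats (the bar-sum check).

1) 0.0ms=0b +117.417ms=2/7b
2) 117.417ms=2/7b +117.417ms=2/7b
3) 234.834ms=4/7b +117.417ms=2/7b
4) 352.25ms=6/7b +117.417ms=2/7b
5) 469.667ms=8/7b +117.417ms=2/7b
6) 587.084ms=10/7b +117.417ms=2/7b
7) 704.501ms=12/7b +117.417ms=2/7b
8) 821.918ms=2b +205.479ms=1/2b
9) 1027.397ms=5/2b +205.479ms=1/2b
10) 1232.877ms=3b +410.959ms=1b
11) 1643.836ms=4b +410.959ms=1b
12) 2054.795ms=5b +410.959ms=1b
13) 2465.753ms=6b +308.219ms=3/4b
14) 2773.973ms=27/4b +102.74ms=1/4b
15) 2876.712ms=7b +410.959ms=1b
Σ=8b of 8 (146bpm 4/4) — PASS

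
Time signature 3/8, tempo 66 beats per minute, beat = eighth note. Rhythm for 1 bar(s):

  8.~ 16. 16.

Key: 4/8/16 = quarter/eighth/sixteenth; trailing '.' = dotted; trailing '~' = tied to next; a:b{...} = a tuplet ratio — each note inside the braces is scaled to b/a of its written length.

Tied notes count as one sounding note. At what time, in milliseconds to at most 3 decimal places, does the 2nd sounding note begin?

note 2 onset = 9/4b = 2045.455ms

1. 0.0ms @ 0 + 2045.455ms (9/4)
2. 2045.455ms @ 9/4 + 681.818ms (3/4)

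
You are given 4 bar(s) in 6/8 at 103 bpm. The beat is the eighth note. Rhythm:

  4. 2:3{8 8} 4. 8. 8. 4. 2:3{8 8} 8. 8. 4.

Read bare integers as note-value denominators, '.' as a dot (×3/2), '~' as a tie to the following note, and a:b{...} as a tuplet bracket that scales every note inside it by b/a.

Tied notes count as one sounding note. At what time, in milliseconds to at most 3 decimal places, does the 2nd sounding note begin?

note 2 onset = 3b = 1747.573ms

1. 0.0ms @ 0 + 1747.573ms (3)
2. 1747.573ms @ 3 + 873.786ms (3/2)
3. 2621.359ms @ 9/2 + 873.786ms (3/2)
4. 3495.146ms @ 6 + 1747.573ms (3)
5. 5242.718ms @ 9 + 873.786ms (3/2)
6. 6116.505ms @ 21/2 + 873.786ms (3/2)
7. 6990.291ms @ 12 + 1747.573ms (3)
8. 8737.864ms @ 15 + 873.786ms (3/2)
9. 9611.65ms @ 33/2 + 873.786ms (3/2)
10. 10485.437ms @ 18 + 873.786ms (3/2)
11. 11359.223ms @ 39/2 + 873.786ms (3/2)
12. 12233.01ms @ 21 + 1747.573ms (3)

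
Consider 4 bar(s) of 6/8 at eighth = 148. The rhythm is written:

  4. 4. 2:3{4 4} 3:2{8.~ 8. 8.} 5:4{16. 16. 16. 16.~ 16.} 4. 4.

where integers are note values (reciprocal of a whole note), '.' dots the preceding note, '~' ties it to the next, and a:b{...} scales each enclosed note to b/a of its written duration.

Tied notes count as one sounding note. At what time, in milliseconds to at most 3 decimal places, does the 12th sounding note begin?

note 12 onset = 21b = 8513.514ms

1. 0.0ms @ 0 + 1216.216ms (3)
2. 1216.216ms @ 3 + 1216.216ms (3)
3. 2432.432ms @ 6 + 1216.216ms (3)
4. 3648.649ms @ 9 + 1216.216ms (3)
5. 4864.865ms @ 12 + 810.811ms (2)
6. 5675.676ms @ 14 + 405.405ms (1)
7. 6081.081ms @ 15 + 243.243ms (3/5)
8. 6324.324ms @ 78/5 + 243.243ms (3/5)
9. 6567.568ms @ 81/5 + 243.243ms (3/5)
10. 6810.811ms @ 84/5 + 486.486ms (6/5)
11. 7297.297ms @ 18 + 1216.216ms (3)
12. 8513.514ms @ 21 + 1216.216ms (3)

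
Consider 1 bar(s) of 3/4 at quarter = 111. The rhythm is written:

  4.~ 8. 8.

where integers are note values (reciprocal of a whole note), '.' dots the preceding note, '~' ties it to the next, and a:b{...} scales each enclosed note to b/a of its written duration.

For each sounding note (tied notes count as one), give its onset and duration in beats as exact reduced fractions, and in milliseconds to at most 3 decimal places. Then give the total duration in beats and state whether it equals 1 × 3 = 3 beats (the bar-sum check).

1) 0.0ms=0b +1216.216ms=9/4b
2) 1216.216ms=9/4b +405.405ms=3/4b
Σ=3b of 3 (111bpm 3/4) — PASS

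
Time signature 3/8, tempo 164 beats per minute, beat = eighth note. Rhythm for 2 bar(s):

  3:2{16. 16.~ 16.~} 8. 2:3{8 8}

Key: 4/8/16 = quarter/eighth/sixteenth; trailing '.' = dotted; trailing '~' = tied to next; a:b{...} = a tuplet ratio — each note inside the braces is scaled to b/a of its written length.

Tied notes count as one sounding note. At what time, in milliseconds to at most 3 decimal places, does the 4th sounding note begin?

note 4 onset = 9/2b = 1646.341ms

1. 0.0ms @ 0 + 182.927ms (1/2)
2. 182.927ms @ 1/2 + 914.634ms (5/2)
3. 1097.561ms @ 3 + 548.78ms (3/2)
4. 1646.341ms @ 9/2 + 548.78ms (3/2)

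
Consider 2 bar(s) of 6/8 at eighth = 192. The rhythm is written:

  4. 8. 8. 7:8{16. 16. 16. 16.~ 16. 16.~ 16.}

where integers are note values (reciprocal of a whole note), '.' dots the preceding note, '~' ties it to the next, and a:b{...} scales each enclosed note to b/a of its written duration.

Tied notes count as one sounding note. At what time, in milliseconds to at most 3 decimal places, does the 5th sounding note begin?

note 5 onset = 48/7b = 2142.857ms

1. 0.0ms @ 0 + 937.5ms (3)
2. 937.5ms @ 3 + 468.75ms (3/2)
3. 1406.25ms @ 9/2 + 468.75ms (3/2)
4. 1875.0ms @ 6 + 267.857ms (6/7)
5. 2142.857ms @ 48/7 + 267.857ms (6/7)
6. 2410.714ms @ 54/7 + 267.857ms (6/7)
7. 2678.571ms @ 60/7 + 535.714ms (12/7)
8. 3214.286ms @ 72/7 + 535.714ms (12/7)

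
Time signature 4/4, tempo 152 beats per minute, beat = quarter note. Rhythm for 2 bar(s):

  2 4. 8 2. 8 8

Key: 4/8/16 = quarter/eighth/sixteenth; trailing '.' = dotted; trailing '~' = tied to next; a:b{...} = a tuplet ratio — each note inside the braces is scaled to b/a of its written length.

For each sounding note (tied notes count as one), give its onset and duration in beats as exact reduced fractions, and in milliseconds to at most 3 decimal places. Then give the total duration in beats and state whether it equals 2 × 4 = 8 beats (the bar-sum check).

1) 0.0ms=0b +789.474ms=2b
2) 789.474ms=2b +592.105ms=3/2b
3) 1381.579ms=7/2b +197.368ms=1/2b
4) 1578.947ms=4b +1184.211ms=3b
5) 2763.158ms=7b +197.368ms=1/2b
6) 2960.526ms=15/2b +197.368ms=1/2b
Σ=8b of 8 (152bpm 4/4) — PASS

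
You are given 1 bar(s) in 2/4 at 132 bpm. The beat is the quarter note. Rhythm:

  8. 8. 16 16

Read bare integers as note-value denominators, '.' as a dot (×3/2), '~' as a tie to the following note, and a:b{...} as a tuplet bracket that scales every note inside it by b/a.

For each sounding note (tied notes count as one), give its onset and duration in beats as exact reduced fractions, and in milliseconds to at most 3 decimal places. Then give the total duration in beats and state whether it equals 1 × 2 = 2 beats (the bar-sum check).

1) 0.0ms=0b +340.909ms=3/4b
2) 340.909ms=3/4b +340.909ms=3/4b
3) 681.818ms=3/2b +113.636ms=1/4b
4) 795.455ms=7/4b +113.636ms=1/4b
Σ=2b of 2 (132bpm 2/4) — PASS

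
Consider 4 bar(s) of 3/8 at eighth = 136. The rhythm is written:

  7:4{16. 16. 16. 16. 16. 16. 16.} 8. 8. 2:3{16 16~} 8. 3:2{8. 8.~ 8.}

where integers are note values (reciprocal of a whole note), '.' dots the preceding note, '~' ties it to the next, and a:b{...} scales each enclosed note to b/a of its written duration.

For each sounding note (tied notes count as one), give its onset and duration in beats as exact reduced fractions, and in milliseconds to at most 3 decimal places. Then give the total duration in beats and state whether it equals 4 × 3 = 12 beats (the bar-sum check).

1) 0.0ms=0b +189.076ms=3/7b
2) 189.076ms=3/7b +189.076ms=3/7b
3) 378.151ms=6/7b +189.076ms=3/7b
4) 567.227ms=9/7b +189.076ms=3/7b
5) 756.303ms=12/7b +189.076ms=3/7b
6) 945.378ms=15/7b +189.076ms=3/7b
7) 1134.454ms=18/7b +189.076ms=3/7b
8) 1323.529ms=3b +661.765ms=3/2b
9) 1985.294ms=9/2b +661.765ms=3/2b
10) 2647.059ms=6b +330.882ms=3/4b
11) 2977.941ms=27/4b +992.647ms=9/4b
12) 3970.588ms=9b +441.176ms=1b
13) 4411.765ms=10b +882.353ms=2b
Σ=12b of 12 (136bpm 3/8) — PASS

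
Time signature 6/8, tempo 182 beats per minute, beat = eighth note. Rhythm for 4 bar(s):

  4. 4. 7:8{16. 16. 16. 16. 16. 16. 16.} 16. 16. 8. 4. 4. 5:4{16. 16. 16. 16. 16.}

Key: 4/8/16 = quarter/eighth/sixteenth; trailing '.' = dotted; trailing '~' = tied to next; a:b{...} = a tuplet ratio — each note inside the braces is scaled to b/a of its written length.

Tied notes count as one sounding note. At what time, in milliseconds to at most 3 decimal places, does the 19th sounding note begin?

note 19 onset = 117/5b = 7714.286ms

1. 0.0ms @ 0 + 989.011ms (3)
2. 989.011ms @ 3 + 989.011ms (3)
3. 1978.022ms @ 6 + 282.575ms (6/7)
4. 2260.597ms @ 48/7 + 282.575ms (6/7)
5. 2543.171ms @ 54/7 + 282.575ms (6/7)
6. 2825.746ms @ 60/7 + 282.575ms (6/7)
7. 3108.32ms @ 66/7 + 282.575ms (6/7)
8. 3390.895ms @ 72/7 + 282.575ms (6/7)
9. 3673.469ms @ 78/7 + 282.575ms (6/7)
10. 3956.044ms @ 12 + 247.253ms (3/4)
11. 4203.297ms @ 51/4 + 247.253ms (3/4)
12. 4450.549ms @ 27/2 + 494.505ms (3/2)
13. 4945.055ms @ 15 + 989.011ms (3)
14. 5934.066ms @ 18 + 989.011ms (3)
15. 6923.077ms @ 21 + 197.802ms (3/5)
16. 7120.879ms @ 108/5 + 197.802ms (3/5)
17. 7318.681ms @ 111/5 + 197.802ms (3/5)
18. 7516.484ms @ 114/5 + 197.802ms (3/5)
19. 7714.286ms @ 117/5 + 197.802ms (3/5)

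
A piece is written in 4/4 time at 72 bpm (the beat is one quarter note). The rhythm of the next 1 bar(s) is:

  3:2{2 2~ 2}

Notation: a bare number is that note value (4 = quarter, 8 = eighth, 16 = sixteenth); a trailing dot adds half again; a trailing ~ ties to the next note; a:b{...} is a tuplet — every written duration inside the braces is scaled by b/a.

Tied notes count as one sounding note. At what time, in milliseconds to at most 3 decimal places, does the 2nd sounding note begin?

note 2 onset = 4/3b = 1111.111ms

1. 0.0ms @ 0 + 1111.111ms (4/3)
2. 1111.111ms @ 4/3 + 2222.222ms (8/3)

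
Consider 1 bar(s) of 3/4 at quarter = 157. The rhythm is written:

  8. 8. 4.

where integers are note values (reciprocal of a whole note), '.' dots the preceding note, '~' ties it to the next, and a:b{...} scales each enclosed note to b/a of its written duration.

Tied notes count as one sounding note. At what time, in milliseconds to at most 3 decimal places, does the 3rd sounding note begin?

note 3 onset = 3/2b = 573.248ms

1. 0.0ms @ 0 + 286.624ms (3/4)
2. 286.624ms @ 3/4 + 286.624ms (3/4)
3. 573.248ms @ 3/2 + 573.248ms (3/2)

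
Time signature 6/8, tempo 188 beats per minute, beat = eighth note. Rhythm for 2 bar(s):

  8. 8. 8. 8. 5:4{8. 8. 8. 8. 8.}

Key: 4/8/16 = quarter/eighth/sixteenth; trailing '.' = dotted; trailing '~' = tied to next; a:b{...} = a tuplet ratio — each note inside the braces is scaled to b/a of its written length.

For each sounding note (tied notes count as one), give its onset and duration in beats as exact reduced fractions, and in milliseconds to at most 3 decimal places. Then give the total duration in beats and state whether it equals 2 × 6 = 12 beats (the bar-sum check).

1) 0.0ms=0b +478.723ms=3/2b
2) 478.723ms=3/2b +478.723ms=3/2b
3) 957.447ms=3b +478.723ms=3/2b
4) 1436.17ms=9/2b +478.723ms=3/2b
5) 1914.894ms=6b +382.979ms=6/5b
6) 2297.872ms=36/5b +382.979ms=6/5b
7) 2680.851ms=42/5b +382.979ms=6/5b
8) 3063.83ms=48/5b +382.979ms=6/5b
9) 3446.809ms=54/5b +382.979ms=6/5b
Σ=12b of 12 (188bpm 6/8) — PASS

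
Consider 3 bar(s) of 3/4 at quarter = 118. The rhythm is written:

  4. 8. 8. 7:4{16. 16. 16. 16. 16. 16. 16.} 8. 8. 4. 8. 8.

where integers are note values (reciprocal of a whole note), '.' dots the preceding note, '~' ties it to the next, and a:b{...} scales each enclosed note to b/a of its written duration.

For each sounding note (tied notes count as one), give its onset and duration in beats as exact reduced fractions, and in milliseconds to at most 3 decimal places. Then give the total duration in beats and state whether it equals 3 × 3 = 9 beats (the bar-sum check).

1) 0.0ms=0b +762.712ms=3/2b
2) 762.712ms=3/2b +381.356ms=3/4b
3) 1144.068ms=9/4b +381.356ms=3/4b
4) 1525.424ms=3b +108.959ms=3/14b
5) 1634.383ms=45/14b +108.959ms=3/14b
6) 1743.341ms=24/7b +108.959ms=3/14b
7) 1852.3ms=51/14b +108.959ms=3/14b
8) 1961.259ms=27/7b +108.959ms=3/14b
9) 2070.218ms=57/14b +108.959ms=3/14b
10) 2179.177ms=30/7b +108.959ms=3/14b
11) 2288.136ms=9/2b +381.356ms=3/4b
12) 2669.492ms=21/4b +381.356ms=3/4b
13) 3050.847ms=6b +762.712ms=3/2b
14) 3813.559ms=15/2b +381.356ms=3/4b
15) 4194.915ms=33/4b +381.356ms=3/4b
Σ=9b of 9 (118bpm 3/4) — PASS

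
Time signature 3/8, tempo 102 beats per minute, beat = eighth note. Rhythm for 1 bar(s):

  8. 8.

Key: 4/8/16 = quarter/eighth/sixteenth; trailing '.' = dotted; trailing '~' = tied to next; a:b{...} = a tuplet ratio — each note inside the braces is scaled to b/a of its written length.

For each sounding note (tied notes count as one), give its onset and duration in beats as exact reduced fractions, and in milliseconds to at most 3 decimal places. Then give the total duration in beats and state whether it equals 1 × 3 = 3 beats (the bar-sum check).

1) 0.0ms=0b +882.353ms=3/2b
2) 882.353ms=3/2b +882.353ms=3/2b
Σ=3b of 3 (102bpm 3/8) — PASS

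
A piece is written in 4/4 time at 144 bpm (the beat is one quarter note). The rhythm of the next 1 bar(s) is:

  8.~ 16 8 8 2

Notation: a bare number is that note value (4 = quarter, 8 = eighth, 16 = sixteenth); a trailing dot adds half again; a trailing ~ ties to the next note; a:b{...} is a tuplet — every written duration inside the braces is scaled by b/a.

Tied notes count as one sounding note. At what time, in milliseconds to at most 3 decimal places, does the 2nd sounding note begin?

note 2 onset = 1b = 416.667ms

1. 0.0ms @ 0 + 416.667ms (1)
2. 416.667ms @ 1 + 208.333ms (1/2)
3. 625.0ms @ 3/2 + 208.333ms (1/2)
4. 833.333ms @ 2 + 833.333ms (2)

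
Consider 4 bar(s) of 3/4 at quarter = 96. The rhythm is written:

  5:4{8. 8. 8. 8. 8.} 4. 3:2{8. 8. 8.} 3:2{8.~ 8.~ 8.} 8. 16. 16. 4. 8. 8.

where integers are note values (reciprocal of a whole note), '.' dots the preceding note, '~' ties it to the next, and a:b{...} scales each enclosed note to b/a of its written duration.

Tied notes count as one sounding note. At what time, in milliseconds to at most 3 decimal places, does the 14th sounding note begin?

note 14 onset = 9b = 5625.0ms

1. 0.0ms @ 0 + 375.0ms (3/5)
2. 375.0ms @ 3/5 + 375.0ms (3/5)
3. 750.0ms @ 6/5 + 375.0ms (3/5)
4. 1125.0ms @ 9/5 + 375.0ms (3/5)
5. 1500.0ms @ 12/5 + 375.0ms (3/5)
6. 1875.0ms @ 3 + 937.5ms (3/2)
7. 2812.5ms @ 9/2 + 312.5ms (1/2)
8. 3125.0ms @ 5 + 312.5ms (1/2)
9. 3437.5ms @ 11/2 + 312.5ms (1/2)
10. 3750.0ms @ 6 + 937.5ms (3/2)
11. 4687.5ms @ 15/2 + 468.75ms (3/4)
12. 5156.25ms @ 33/4 + 234.375ms (3/8)
13. 5390.625ms @ 69/8 + 234.375ms (3/8)
14. 5625.0ms @ 9 + 937.5ms (3/2)
15. 6562.5ms @ 21/2 + 468.75ms (3/4)
16. 7031.25ms @ 45/4 + 468.75ms (3/4)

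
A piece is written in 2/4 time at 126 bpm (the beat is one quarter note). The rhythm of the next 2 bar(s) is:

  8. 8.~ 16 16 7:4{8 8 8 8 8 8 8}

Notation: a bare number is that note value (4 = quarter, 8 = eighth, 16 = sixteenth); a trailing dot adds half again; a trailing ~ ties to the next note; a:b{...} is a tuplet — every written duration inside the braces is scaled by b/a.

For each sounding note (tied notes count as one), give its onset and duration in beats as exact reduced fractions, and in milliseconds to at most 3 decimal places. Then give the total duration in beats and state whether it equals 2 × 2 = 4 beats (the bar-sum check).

1) 0.0ms=0b +357.143ms=3/4b
2) 357.143ms=3/4b +476.19ms=1b
3) 833.333ms=7/4b +119.048ms=1/4b
4) 952.381ms=2b +136.054ms=2/7b
5) 1088.435ms=16/7b +136.054ms=2/7b
6) 1224.49ms=18/7b +136.054ms=2/7b
7) 1360.544ms=20/7b +136.054ms=2/7b
8) 1496.599ms=22/7b +136.054ms=2/7b
9) 1632.653ms=24/7b +136.054ms=2/7b
10) 1768.707ms=26/7b +136.054ms=2/7b
Σ=4b of 4 (126bpm 2/4) — PASS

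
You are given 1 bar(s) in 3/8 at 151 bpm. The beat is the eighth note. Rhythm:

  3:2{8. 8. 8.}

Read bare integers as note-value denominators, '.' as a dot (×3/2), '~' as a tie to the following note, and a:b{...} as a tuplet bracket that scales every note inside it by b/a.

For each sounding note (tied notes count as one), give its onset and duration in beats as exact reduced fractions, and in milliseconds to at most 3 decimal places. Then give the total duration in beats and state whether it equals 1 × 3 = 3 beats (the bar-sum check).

1) 0.0ms=0b +397.351ms=1b
2) 397.351ms=1b +397.351ms=1b
3) 794.702ms=2b +397.351ms=1b
Σ=3b of 3 (151bpm 3/8) — PASS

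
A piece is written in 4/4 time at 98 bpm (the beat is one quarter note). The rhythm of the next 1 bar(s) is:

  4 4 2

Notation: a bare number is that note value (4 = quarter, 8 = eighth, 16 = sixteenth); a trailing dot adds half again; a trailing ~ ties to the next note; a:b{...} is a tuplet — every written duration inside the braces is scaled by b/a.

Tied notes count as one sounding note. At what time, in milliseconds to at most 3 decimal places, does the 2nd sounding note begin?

1. 0.0ms @ 0 + 612.245ms (1)
2. 612.245ms @ 1 + 612.245ms (1)
3. 1224.49ms @ 2 + 1224.49ms (2)

note 2 onset = 1b = 612.245ms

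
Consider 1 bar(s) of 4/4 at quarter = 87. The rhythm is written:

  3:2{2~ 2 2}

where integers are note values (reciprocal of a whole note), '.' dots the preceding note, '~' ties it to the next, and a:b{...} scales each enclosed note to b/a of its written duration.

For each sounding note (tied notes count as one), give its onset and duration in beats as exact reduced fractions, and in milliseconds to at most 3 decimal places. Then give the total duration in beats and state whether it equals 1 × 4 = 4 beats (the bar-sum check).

1) 0.0ms=0b +1839.08ms=8/3b
2) 1839.08ms=8/3b +919.54ms=4/3b
Σ=4b of 4 (87bpm 4/4) — PASS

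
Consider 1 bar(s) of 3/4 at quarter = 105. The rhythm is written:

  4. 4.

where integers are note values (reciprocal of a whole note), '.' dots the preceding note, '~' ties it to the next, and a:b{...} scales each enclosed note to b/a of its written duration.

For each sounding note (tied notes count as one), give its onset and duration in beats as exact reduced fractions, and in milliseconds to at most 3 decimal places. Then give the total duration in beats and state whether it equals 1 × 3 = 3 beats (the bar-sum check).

1) 0.0ms=0b +857.143ms=3/2b
2) 857.143ms=3/2b +857.143ms=3/2b
Σ=3b of 3 (105bpm 3/4) — PASS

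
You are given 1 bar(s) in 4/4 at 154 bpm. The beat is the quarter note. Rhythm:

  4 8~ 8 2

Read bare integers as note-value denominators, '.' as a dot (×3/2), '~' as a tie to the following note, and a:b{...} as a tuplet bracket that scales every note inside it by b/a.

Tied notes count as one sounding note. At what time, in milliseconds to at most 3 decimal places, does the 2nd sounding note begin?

note 2 onset = 1b = 389.61ms

1. 0.0ms @ 0 + 389.61ms (1)
2. 389.61ms @ 1 + 389.61ms (1)
3. 779.221ms @ 2 + 779.221ms (2)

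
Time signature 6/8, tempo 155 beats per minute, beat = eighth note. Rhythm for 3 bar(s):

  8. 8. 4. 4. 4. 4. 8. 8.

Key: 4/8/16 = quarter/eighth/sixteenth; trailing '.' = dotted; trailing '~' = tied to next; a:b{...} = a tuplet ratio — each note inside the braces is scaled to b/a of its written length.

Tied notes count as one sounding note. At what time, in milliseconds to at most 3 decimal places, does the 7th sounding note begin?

1. 0.0ms @ 0 + 580.645ms (3/2)
2. 580.645ms @ 3/2 + 580.645ms (3/2)
3. 1161.29ms @ 3 + 1161.29ms (3)
4. 2322.581ms @ 6 + 1161.29ms (3)
5. 3483.871ms @ 9 + 1161.29ms (3)
6. 4645.161ms @ 12 + 1161.29ms (3)
7. 5806.452ms @ 15 + 580.645ms (3/2)
8. 6387.097ms @ 33/2 + 580.645ms (3/2)

note 7 onset = 15b = 5806.452ms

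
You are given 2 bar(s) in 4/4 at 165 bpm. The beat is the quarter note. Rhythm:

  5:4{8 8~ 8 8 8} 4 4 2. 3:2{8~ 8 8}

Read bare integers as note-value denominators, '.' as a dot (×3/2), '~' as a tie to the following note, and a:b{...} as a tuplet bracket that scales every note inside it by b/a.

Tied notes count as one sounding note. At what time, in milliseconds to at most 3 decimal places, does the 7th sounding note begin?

note 7 onset = 4b = 1454.545ms

1. 0.0ms @ 0 + 145.455ms (2/5)
2. 145.455ms @ 2/5 + 290.909ms (4/5)
3. 436.364ms @ 6/5 + 145.455ms (2/5)
4. 581.818ms @ 8/5 + 145.455ms (2/5)
5. 727.273ms @ 2 + 363.636ms (1)
6. 1090.909ms @ 3 + 363.636ms (1)
7. 1454.545ms @ 4 + 1090.909ms (3)
8. 2545.455ms @ 7 + 242.424ms (2/3)
9. 2787.879ms @ 23/3 + 121.212ms (1/3)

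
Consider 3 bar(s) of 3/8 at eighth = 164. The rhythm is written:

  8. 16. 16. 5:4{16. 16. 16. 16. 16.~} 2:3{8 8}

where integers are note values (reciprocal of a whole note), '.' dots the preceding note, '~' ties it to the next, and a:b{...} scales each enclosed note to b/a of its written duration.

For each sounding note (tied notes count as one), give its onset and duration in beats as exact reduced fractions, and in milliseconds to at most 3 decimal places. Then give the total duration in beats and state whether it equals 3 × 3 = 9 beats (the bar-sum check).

1) 0.0ms=0b +548.78ms=3/2b
2) 548.78ms=3/2b +274.39ms=3/4b
3) 823.171ms=9/4b +274.39ms=3/4b
4) 1097.561ms=3b +219.512ms=3/5b
5) 1317.073ms=18/5b +219.512ms=3/5b
6) 1536.585ms=21/5b +219.512ms=3/5b
7) 1756.098ms=24/5b +219.512ms=3/5b
8) 1975.61ms=27/5b +768.293ms=21/10b
9) 2743.902ms=15/2b +548.78ms=3/2b
Σ=9b of 9 (164bpm 3/8) — PASS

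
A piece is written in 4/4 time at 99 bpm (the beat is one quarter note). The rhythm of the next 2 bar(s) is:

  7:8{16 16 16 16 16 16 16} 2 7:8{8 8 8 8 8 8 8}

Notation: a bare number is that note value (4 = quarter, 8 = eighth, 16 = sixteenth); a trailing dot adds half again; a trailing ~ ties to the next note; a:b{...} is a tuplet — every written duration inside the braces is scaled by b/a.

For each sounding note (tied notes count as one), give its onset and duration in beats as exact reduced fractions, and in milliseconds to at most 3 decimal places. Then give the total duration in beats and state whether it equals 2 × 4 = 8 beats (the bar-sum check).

1) 0.0ms=0b +173.16ms=2/7b
2) 173.16ms=2/7b +173.16ms=2/7b
3) 346.32ms=4/7b +173.16ms=2/7b
4) 519.481ms=6/7b +173.16ms=2/7b
5) 692.641ms=8/7b +173.16ms=2/7b
6) 865.801ms=10/7b +173.16ms=2/7b
7) 1038.961ms=12/7b +173.16ms=2/7b
8) 1212.121ms=2b +1212.121ms=2b
9) 2424.242ms=4b +346.32ms=4/7b
10) 2770.563ms=32/7b +346.32ms=4/7b
11) 3116.883ms=36/7b +346.32ms=4/7b
12) 3463.203ms=40/7b +346.32ms=4/7b
13) 3809.524ms=44/7b +346.32ms=4/7b
14) 4155.844ms=48/7b +346.32ms=4/7b
15) 4502.165ms=52/7b +346.32ms=4/7b
Σ=8b of 8 (99bpm 4/4) — PASS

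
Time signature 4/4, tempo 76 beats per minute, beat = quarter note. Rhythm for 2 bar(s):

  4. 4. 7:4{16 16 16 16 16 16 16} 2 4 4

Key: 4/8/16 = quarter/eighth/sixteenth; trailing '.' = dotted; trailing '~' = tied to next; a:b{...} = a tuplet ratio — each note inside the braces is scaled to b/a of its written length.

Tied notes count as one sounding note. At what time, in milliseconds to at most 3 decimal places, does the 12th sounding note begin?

1. 0.0ms @ 0 + 1184.211ms (3/2)
2. 1184.211ms @ 3/2 + 1184.211ms (3/2)
3. 2368.421ms @ 3 + 112.782ms (1/7)
4. 2481.203ms @ 22/7 + 112.782ms (1/7)
5. 2593.985ms @ 23/7 + 112.782ms (1/7)
6. 2706.767ms @ 24/7 + 112.782ms (1/7)
7. 2819.549ms @ 25/7 + 112.782ms (1/7)
8. 2932.331ms @ 26/7 + 112.782ms (1/7)
9. 3045.113ms @ 27/7 + 112.782ms (1/7)
10. 3157.895ms @ 4 + 1578.947ms (2)
11. 4736.842ms @ 6 + 789.474ms (1)
12. 5526.316ms @ 7 + 789.474ms (1)

note 12 onset = 7b = 5526.316ms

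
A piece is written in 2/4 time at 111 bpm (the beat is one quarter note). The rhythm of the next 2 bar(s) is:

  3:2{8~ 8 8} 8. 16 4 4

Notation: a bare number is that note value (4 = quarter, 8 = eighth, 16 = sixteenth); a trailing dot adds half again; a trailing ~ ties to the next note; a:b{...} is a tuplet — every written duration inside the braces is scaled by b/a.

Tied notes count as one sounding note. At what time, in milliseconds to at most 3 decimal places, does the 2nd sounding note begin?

note 2 onset = 2/3b = 360.36ms

1. 0.0ms @ 0 + 360.36ms (2/3)
2. 360.36ms @ 2/3 + 180.18ms (1/3)
3. 540.541ms @ 1 + 405.405ms (3/4)
4. 945.946ms @ 7/4 + 135.135ms (1/4)
5. 1081.081ms @ 2 + 540.541ms (1)
6. 1621.622ms @ 3 + 540.541ms (1)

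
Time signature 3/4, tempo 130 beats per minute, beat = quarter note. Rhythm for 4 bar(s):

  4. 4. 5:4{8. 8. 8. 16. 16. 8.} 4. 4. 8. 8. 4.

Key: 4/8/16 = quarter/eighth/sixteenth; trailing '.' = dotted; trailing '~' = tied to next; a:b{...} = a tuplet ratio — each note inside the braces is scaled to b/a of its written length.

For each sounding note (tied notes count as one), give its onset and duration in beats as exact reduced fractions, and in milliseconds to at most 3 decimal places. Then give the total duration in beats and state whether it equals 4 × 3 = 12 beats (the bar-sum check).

1) 0.0ms=0b +692.308ms=3/2b
2) 692.308ms=3/2b +692.308ms=3/2b
3) 1384.615ms=3b +276.923ms=3/5b
4) 1661.538ms=18/5b +276.923ms=3/5b
5) 1938.462ms=21/5b +276.923ms=3/5b
6) 2215.385ms=24/5b +138.462ms=3/10b
7) 2353.846ms=51/10b +138.462ms=3/10b
8) 2492.308ms=27/5b +276.923ms=3/5b
9) 2769.231ms=6b +692.308ms=3/2b
10) 3461.538ms=15/2b +692.308ms=3/2b
11) 4153.846ms=9b +346.154ms=3/4b
12) 4500.0ms=39/4b +346.154ms=3/4b
13) 4846.154ms=21/2b +692.308ms=3/2b
Σ=12b of 12 (130bpm 3/4) — PASS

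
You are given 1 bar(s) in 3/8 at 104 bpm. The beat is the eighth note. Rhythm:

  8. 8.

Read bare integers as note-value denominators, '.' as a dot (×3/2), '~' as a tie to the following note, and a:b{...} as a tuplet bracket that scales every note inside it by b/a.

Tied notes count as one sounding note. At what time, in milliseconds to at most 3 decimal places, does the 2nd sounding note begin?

note 2 onset = 3/2b = 865.385ms

1. 0.0ms @ 0 + 865.385ms (3/2)
2. 865.385ms @ 3/2 + 865.385ms (3/2)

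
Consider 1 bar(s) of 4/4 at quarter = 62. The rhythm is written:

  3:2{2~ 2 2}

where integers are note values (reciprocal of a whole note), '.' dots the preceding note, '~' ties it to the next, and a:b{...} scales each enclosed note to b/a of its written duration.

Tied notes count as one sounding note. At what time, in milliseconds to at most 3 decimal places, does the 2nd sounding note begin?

1. 0.0ms @ 0 + 2580.645ms (8/3)
2. 2580.645ms @ 8/3 + 1290.323ms (4/3)

note 2 onset = 8/3b = 2580.645ms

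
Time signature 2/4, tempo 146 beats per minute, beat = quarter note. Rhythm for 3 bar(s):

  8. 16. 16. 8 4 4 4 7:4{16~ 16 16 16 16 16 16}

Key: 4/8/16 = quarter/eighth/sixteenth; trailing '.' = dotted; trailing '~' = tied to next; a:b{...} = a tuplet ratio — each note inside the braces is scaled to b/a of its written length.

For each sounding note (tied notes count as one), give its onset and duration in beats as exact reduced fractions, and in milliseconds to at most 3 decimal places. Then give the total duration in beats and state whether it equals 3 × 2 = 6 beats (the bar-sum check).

1) 0.0ms=0b +308.219ms=3/4b
2) 308.219ms=3/4b +154.11ms=3/8b
3) 462.329ms=9/8b +154.11ms=3/8b
4) 616.438ms=3/2b +205.479ms=1/2b
5) 821.918ms=2b +410.959ms=1b
6) 1232.877ms=3b +410.959ms=1b
7) 1643.836ms=4b +410.959ms=1b
8) 2054.795ms=5b +117.417ms=2/7b
9) 2172.211ms=37/7b +58.708ms=1/7b
10) 2230.92ms=38/7b +58.708ms=1/7b
11) 2289.628ms=39/7b +58.708ms=1/7b
12) 2348.337ms=40/7b +58.708ms=1/7b
13) 2407.045ms=41/7b +58.708ms=1/7b
Σ=6b of 6 (146bpm 2/4) — PASS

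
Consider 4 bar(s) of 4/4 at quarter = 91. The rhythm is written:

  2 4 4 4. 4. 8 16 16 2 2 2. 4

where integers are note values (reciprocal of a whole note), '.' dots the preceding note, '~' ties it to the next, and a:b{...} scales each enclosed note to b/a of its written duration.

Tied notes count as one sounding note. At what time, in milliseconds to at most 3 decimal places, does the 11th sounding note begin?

1. 0.0ms @ 0 + 1318.681ms (2)
2. 1318.681ms @ 2 + 659.341ms (1)
3. 1978.022ms @ 3 + 659.341ms (1)
4. 2637.363ms @ 4 + 989.011ms (3/2)
5. 3626.374ms @ 11/2 + 989.011ms (3/2)
6. 4615.385ms @ 7 + 329.67ms (1/2)
7. 4945.055ms @ 15/2 + 164.835ms (1/4)
8. 5109.89ms @ 31/4 + 164.835ms (1/4)
9. 5274.725ms @ 8 + 1318.681ms (2)
10. 6593.407ms @ 10 + 1318.681ms (2)
11. 7912.088ms @ 12 + 1978.022ms (3)
12. 9890.11ms @ 15 + 659.341ms (1)

note 11 onset = 12b = 7912.088ms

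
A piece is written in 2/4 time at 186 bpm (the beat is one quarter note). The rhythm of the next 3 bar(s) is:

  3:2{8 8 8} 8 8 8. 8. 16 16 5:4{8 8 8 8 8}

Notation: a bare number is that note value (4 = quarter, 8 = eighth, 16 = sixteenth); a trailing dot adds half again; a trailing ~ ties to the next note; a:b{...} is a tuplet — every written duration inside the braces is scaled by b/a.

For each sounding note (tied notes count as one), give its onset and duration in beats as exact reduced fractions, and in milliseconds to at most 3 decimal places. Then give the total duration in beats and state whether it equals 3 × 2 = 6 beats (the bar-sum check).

1) 0.0ms=0b +107.527ms=1/3b
2) 107.527ms=1/3b +107.527ms=1/3b
3) 215.054ms=2/3b +107.527ms=1/3b
4) 322.581ms=1b +161.29ms=1/2b
5) 483.871ms=3/2b +161.29ms=1/2b
6) 645.161ms=2b +241.935ms=3/4b
7) 887.097ms=11/4b +241.935ms=3/4b
8) 1129.032ms=7/2b +80.645ms=1/4b
9) 1209.677ms=15/4b +80.645ms=1/4b
10) 1290.323ms=4b +129.032ms=2/5b
11) 1419.355ms=22/5b +129.032ms=2/5b
12) 1548.387ms=24/5b +129.032ms=2/5b
13) 1677.419ms=26/5b +129.032ms=2/5b
14) 1806.452ms=28/5b +129.032ms=2/5b
Σ=6b of 6 (186bpm 2/4) — PASS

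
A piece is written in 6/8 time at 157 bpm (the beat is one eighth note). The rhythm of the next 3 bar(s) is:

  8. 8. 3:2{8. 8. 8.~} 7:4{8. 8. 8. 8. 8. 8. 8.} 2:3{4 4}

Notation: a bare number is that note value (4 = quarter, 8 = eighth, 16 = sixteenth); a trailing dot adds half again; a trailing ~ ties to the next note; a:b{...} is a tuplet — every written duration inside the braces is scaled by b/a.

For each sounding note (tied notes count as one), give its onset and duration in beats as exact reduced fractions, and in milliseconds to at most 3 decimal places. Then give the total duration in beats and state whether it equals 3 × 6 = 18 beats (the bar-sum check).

1) 0.0ms=0b +573.248ms=3/2b
2) 573.248ms=3/2b +573.248ms=3/2b
3) 1146.497ms=3b +382.166ms=1b
4) 1528.662ms=4b +382.166ms=1b
5) 1910.828ms=5b +709.736ms=13/7b
6) 2620.564ms=48/7b +327.571ms=6/7b
7) 2948.135ms=54/7b +327.571ms=6/7b
8) 3275.705ms=60/7b +327.571ms=6/7b
9) 3603.276ms=66/7b +327.571ms=6/7b
10) 3930.846ms=72/7b +327.571ms=6/7b
11) 4258.417ms=78/7b +327.571ms=6/7b
12) 4585.987ms=12b +1146.497ms=3b
13) 5732.484ms=15b +1146.497ms=3b
Σ=18b of 18 (157bpm 6/8) — PASS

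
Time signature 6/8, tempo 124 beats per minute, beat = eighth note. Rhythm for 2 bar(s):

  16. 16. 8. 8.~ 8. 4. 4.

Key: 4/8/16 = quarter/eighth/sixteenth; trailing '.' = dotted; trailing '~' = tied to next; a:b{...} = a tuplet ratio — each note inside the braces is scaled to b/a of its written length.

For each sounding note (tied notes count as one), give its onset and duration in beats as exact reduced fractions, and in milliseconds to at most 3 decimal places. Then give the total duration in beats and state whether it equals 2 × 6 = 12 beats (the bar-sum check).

1) 0.0ms=0b +362.903ms=3/4b
2) 362.903ms=3/4b +362.903ms=3/4b
3) 725.806ms=3/2b +725.806ms=3/2b
4) 1451.613ms=3b +1451.613ms=3b
5) 2903.226ms=6b +1451.613ms=3b
6) 4354.839ms=9b +1451.613ms=3b
Σ=12b of 12 (124bpm 6/8) — PASS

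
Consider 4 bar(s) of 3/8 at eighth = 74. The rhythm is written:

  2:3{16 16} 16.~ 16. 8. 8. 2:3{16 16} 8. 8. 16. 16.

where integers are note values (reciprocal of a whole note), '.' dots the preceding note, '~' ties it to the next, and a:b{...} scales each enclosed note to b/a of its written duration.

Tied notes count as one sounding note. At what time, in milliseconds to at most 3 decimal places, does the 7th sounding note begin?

note 7 onset = 27/4b = 5472.973ms

1. 0.0ms @ 0 + 608.108ms (3/4)
2. 608.108ms @ 3/4 + 608.108ms (3/4)
3. 1216.216ms @ 3/2 + 1216.216ms (3/2)
4. 2432.432ms @ 3 + 1216.216ms (3/2)
5. 3648.649ms @ 9/2 + 1216.216ms (3/2)
6. 4864.865ms @ 6 + 608.108ms (3/4)
7. 5472.973ms @ 27/4 + 608.108ms (3/4)
8. 6081.081ms @ 15/2 + 1216.216ms (3/2)
9. 7297.297ms @ 9 + 1216.216ms (3/2)
10. 8513.514ms @ 21/2 + 608.108ms (3/4)
11. 9121.622ms @ 45/4 + 608.108ms (3/4)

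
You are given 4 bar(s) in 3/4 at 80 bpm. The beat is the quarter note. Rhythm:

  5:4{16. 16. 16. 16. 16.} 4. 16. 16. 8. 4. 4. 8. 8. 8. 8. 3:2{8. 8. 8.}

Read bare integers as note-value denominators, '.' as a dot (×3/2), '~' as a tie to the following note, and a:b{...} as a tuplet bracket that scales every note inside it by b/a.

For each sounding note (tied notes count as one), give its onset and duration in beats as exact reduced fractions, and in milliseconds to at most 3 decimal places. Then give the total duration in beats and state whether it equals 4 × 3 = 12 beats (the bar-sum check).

1) 0.0ms=0b +225.0ms=3/10b
2) 225.0ms=3/10b +225.0ms=3/10b
3) 450.0ms=3/5b +225.0ms=3/10b
4) 675.0ms=9/10b +225.0ms=3/10b
5) 900.0ms=6/5b +225.0ms=3/10b
6) 1125.0ms=3/2b +1125.0ms=3/2b
7) 2250.0ms=3b +281.25ms=3/8b
8) 2531.25ms=27/8b +281.25ms=3/8b
9) 2812.5ms=15/4b +562.5ms=3/4b
10) 3375.0ms=9/2b +1125.0ms=3/2b
11) 4500.0ms=6b +1125.0ms=3/2b
12) 5625.0ms=15/2b +562.5ms=3/4b
13) 6187.5ms=33/4b +562.5ms=3/4b
14) 6750.0ms=9b +562.5ms=3/4b
15) 7312.5ms=39/4b +562.5ms=3/4b
16) 7875.0ms=21/2b +375.0ms=1/2b
17) 8250.0ms=11b +375.0ms=1/2b
18) 8625.0ms=23/2b +375.0ms=1/2b
Σ=12b of 12 (80bpm 3/4) — PASS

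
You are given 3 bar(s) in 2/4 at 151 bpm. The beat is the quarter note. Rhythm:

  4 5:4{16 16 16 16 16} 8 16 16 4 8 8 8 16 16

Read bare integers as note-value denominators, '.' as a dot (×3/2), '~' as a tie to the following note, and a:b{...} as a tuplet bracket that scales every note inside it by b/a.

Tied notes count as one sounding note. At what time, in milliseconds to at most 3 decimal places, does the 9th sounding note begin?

note 9 onset = 11/4b = 1092.715ms

1. 0.0ms @ 0 + 397.351ms (1)
2. 397.351ms @ 1 + 79.47ms (1/5)
3. 476.821ms @ 6/5 + 79.47ms (1/5)
4. 556.291ms @ 7/5 + 79.47ms (1/5)
5. 635.762ms @ 8/5 + 79.47ms (1/5)
6. 715.232ms @ 9/5 + 79.47ms (1/5)
7. 794.702ms @ 2 + 198.675ms (1/2)
8. 993.377ms @ 5/2 + 99.338ms (1/4)
9. 1092.715ms @ 11/4 + 99.338ms (1/4)
10. 1192.053ms @ 3 + 397.351ms (1)
11. 1589.404ms @ 4 + 198.675ms (1/2)
12. 1788.079ms @ 9/2 + 198.675ms (1/2)
13. 1986.755ms @ 5 + 198.675ms (1/2)
14. 2185.43ms @ 11/2 + 99.338ms (1/4)
15. 2284.768ms @ 23/4 + 99.338ms (1/4)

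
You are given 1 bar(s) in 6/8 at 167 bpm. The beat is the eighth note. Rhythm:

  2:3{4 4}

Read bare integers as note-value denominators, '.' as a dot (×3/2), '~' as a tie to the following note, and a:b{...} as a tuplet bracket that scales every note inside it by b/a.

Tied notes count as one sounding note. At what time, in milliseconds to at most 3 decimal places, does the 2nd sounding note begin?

note 2 onset = 3b = 1077.844ms

1. 0.0ms @ 0 + 1077.844ms (3)
2. 1077.844ms @ 3 + 1077.844ms (3)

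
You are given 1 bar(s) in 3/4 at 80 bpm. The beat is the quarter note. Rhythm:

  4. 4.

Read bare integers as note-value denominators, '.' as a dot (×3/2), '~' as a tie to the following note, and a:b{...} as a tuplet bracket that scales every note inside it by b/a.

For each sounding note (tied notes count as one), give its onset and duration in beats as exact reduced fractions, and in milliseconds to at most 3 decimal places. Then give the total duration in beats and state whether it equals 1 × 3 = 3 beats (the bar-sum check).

1) 0.0ms=0b +1125.0ms=3/2b
2) 1125.0ms=3/2b +1125.0ms=3/2b
Σ=3b of 3 (80bpm 3/4) — PASS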